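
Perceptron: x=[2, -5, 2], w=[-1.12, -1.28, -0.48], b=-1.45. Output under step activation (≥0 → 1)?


z = (2)·(-1.12) + (-5)·(-1.28) + (2)·(-0.48) - 1.45
  = 1.75
step(z) = 1 (z≥0)

1


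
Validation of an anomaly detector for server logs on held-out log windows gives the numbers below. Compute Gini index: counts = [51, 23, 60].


Probabilities: [51/134, 23/134, 60/134] ≈ [0.3806, 0.1716, 0.4478]
Σpᵢ² = (2601 + 529 + 3600)/134² = 6730/17956
Gini = 1 - Σpᵢ² = 1 - 6730/17956 = 0.6252

0.6252


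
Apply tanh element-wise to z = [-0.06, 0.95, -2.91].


tanh(-0.06) = -0.0599
tanh(0.95) = 0.7398
tanh(-2.91) = -0.9941
result = [-0.0599, 0.7398, -0.9941]

[-0.0599, 0.7398, -0.9941]


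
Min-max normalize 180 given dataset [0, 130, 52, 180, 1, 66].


min=0, max=180
(180-0)/(180-0) = 180/180 = 1.0

1.0


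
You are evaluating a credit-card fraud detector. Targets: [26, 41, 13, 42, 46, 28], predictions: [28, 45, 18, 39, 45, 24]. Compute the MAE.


Absolute errors: |26-28|=2, |41-45|=4, |13-18|=5, |42-39|=3, |46-45|=1, |28-24|=4
Sum = 19
MAE = 19/6 = 19/6

19/6


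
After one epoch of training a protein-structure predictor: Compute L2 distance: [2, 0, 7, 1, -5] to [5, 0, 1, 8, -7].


d = √((2-5)² + (0-0)² + (7-1)² + (1-8)² + (-5+ 7)²)
  = √(9 + 0 + 36 + 49 + 4)
  = √98 = 9.8995

9.8995


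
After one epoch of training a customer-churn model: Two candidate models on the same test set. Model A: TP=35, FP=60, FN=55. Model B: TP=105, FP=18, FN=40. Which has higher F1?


Model A: P=35/95=0.3684, R=35/90=0.3889, F1=2PR/(P+R)=2TP/(2TP+FP+FN)=70/185=0.3784
Model B: P=105/123=0.8537, R=105/145=0.7241, F1=2PR/(P+R)=2TP/(2TP+FP+FN)=210/268=0.7836
0.3784 < 0.7836 → Model B

Model B


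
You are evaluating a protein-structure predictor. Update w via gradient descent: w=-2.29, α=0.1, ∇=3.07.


w_new = w - α·∇
= -2.29 - 0.1·3.07
= -2.29 - 0.307
= -2.597

-2.597


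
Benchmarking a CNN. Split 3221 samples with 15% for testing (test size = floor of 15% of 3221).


Test = ⌊3221·15/100⌋ = 483
Train = 3221 - 483 = 2738

Train: 2738, Test: 483


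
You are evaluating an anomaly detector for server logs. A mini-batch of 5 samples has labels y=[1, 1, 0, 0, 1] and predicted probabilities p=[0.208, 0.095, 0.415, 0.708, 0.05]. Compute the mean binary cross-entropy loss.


L[0] = -ln(0.208) = 1.5702
L[1] = -ln(0.095) = 2.3539
L[2] = -ln(1-0.415) = -ln(0.585) = 0.5361
L[3] = -ln(1-0.708) = -ln(0.292) = 1.231
L[4] = -ln(0.05) = 2.9957
mean = (1.5702 + 2.3539 + 0.5361 + 1.231 + 2.9957)/5 = 1.7374

1.7374


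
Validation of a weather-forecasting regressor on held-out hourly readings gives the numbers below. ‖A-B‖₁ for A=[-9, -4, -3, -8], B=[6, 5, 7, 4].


d = |-9-6| + |-4-5| + |-3-7| + |-8-4|
  = 15 + 9 + 10 + 12
  = 46

46


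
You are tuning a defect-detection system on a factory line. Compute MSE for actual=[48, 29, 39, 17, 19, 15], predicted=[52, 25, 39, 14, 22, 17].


Squared errors: (48-52)²=16, (29-25)²=16, (39-39)²=0, (17-14)²=9, (19-22)²=9, (15-17)²=4
Sum = 54
MSE = 54/6 = 9

9


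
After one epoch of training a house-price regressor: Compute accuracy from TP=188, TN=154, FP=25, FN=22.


Accuracy = (TP+TN)/(TP+TN+FP+FN)
= (188+154)/(389)
= 342/389 = 87.92%

87.92%


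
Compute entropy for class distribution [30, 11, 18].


Probabilities: [30/59, 11/59, 18/59] ≈ [0.5085, 0.1864, 0.3051]
H = -((30/59)·log₂(30/59) + (11/59)·log₂(11/59) + (18/59)·log₂(18/59))
  = 1.4705 bits

1.4705 bits


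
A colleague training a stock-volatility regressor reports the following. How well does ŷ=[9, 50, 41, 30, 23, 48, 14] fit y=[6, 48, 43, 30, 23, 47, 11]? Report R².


ȳ = 29.7143
SS_res = Σ(y-ŷ)² = 27
SS_tot = Σ(y-ȳ)² = 1767.43
R² = 1 - SS_res/SS_tot = 1 - 0.0153 = 0.9847

0.9847


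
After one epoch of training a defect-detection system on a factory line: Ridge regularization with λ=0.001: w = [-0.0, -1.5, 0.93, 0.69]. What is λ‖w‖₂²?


‖w‖₂² = (-0.0)² + (-1.5)² + (0.93)² + (0.69)²
     = 0 + 2.25 + 0.8649 + 0.4761
     = 3.591
λ·‖w‖₂² = 0.001·3.591 = 0.003591

0.003591


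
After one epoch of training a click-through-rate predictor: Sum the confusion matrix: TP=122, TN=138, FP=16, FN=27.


Total = TP + TN + FP + FN
= 122 + 138 + 16 + 27
= 303
(Predicted positive: 138, predicted negative: 165)

303


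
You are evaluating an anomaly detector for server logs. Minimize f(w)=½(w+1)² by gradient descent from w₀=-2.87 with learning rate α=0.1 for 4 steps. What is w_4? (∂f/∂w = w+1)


step 1: grad = -2.87+1 = -1.87; w = -2.87 - 0.1·(-1.87) = -2.683
step 2: grad = -2.683+1 = -1.683; w = -2.683 - 0.1·(-1.683) = -2.5147
step 3: grad = -2.5147+1 = -1.5147; w = -2.5147 - 0.1·(-1.5147) = -2.36323
step 4: grad = -2.36323+1 = -1.36323; w = -2.36323 - 0.1·(-1.36323) = -2.226907

-2.226907


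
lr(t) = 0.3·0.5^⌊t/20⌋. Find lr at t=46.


n_drops = ⌊46/20⌋ = 2
lr = 0.3·0.5^2 = 0.3·0.25 = 0.075

0.075


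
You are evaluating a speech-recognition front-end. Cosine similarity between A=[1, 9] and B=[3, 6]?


A·B = 1·3 + 9·6 = 57
‖A‖ = √82 = 9.0554, ‖B‖ = √45 = 6.7082
cos = 57/(√82·√45) = 57/√3690 = 0.9383

0.9383


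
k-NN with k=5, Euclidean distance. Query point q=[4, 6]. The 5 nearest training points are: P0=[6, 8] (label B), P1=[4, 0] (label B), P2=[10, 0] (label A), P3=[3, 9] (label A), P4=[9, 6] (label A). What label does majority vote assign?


d(q,P0) = 2.8284  (label B)
d(q,P1) = 6.0  (label B)
d(q,P2) = 8.4853  (label A)
d(q,P3) = 3.1623  (label A)
d(q,P4) = 5.0  (label A)
Votes: A=3, B=2
Majority → A

A


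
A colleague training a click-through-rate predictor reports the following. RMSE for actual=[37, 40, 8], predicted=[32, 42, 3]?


MSE = 54/3 = 18
RMSE = √(54/3) = 4.2426

4.2426


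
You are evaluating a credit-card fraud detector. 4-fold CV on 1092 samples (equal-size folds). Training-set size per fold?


Fold size = 1092/4 = 273
Training per fold = 1092 - 273 = 819

819


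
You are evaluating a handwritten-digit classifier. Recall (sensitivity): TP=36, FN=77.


Recall = TP/(TP+FN)
= 36/(36+77)
= 36/113 = 31.86%

31.86%


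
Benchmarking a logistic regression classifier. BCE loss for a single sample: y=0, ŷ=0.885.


BCE = -[y·ln(p) + (1-y)·ln(1-p)]
= -0 - 1·ln(1-0.885)
= -ln(0.115) = 2.1628

2.1628


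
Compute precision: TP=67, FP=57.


Precision = TP/(TP+FP)
= 67/(67+57)
= 67/124 = 54.03%

54.03%


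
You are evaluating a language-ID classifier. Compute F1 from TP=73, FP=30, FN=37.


Precision = 73/103 = 0.7087
Recall = 73/110 = 0.6636
F1 = 2·P·R/(P+R) = 2·TP/(2·TP+FP+FN) = 146/(146+30+37) = 146/213 = 0.6854

0.6854


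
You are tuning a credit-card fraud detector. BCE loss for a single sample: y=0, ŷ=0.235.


BCE = -[y·ln(p) + (1-y)·ln(1-p)]
= -0 - 1·ln(1-0.235)
= -ln(0.765) = 0.2679

0.2679


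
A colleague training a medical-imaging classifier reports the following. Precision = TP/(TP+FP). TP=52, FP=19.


Precision = TP/(TP+FP)
= 52/(52+19)
= 52/71 = 73.24%

73.24%


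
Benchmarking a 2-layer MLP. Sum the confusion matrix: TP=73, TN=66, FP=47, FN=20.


Total = TP + TN + FP + FN
= 73 + 66 + 47 + 20
= 206
(Predicted positive: 120, predicted negative: 86)

206


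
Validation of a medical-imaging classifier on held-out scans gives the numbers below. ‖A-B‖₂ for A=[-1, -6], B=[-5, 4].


d = √((-1+ 5)² + (-6-4)²)
  = √(16 + 100)
  = √116 = 10.7703

10.7703


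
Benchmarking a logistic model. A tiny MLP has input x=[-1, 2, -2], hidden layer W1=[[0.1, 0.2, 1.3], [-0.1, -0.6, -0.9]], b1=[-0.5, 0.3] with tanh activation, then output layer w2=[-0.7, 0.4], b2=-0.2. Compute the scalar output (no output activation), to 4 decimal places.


z1[0] = (0.1)·(-1) + (0.2)·(2) + (1.3)·(-2) - 0.5 = -2.8
z1[1] = (-0.1)·(-1) + (-0.6)·(2) + (-0.9)·(-2) + 0.3 = 1.0
h = tanh(z1) = [-0.9926, 0.7616]
output = (-0.7)·(-0.9926) + (0.4)·(0.7616) - 0.2 = 0.7995

0.7995


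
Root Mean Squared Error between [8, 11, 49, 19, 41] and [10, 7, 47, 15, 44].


MSE = 49/5 = 9.8
RMSE = √(49/5) = 3.1305

3.1305


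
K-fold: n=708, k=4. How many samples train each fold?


Fold size = 708/4 = 177
Training per fold = 708 - 177 = 531

531


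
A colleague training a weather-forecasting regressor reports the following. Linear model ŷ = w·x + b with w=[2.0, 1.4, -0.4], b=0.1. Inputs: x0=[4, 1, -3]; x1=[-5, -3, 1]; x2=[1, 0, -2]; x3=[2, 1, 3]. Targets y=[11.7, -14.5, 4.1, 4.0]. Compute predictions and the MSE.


ŷ0 = (2.0)·(4) + (1.4)·(1) + (-0.4)·(-3) + 0.1 = 10.7
ŷ1 = (2.0)·(-5) + (1.4)·(-3) + (-0.4)·(1) + 0.1 = -14.5
ŷ2 = (2.0)·(1) + (1.4)·(0) + (-0.4)·(-2) + 0.1 = 2.9
ŷ3 = (2.0)·(2) + (1.4)·(1) + (-0.4)·(3) + 0.1 = 4.3
errors² = [1.0, 0.0, 1.44, 0.09]
MSE = 2.5300/4 = 0.6325

0.6325


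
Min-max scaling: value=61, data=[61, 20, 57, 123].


min=20, max=123
(61-20)/(123-20) = 41/103 = 0.3981

0.3981


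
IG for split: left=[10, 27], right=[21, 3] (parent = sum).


Parent = [31, 30], H_parent = 0.9998
H_left = 0.8419 (n=37), H_right = 0.5436 (n=24)
H_children = (37/61)·0.8419 + (24/61)·0.5436 = 0.7245
IG = 0.9998 - 0.7245 = 0.2753

0.2753


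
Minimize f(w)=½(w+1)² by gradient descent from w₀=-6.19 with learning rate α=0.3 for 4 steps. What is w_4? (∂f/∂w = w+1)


step 1: grad = -6.19+1 = -5.19; w = -6.19 - 0.3·(-5.19) = -4.633
step 2: grad = -4.633+1 = -3.633; w = -4.633 - 0.3·(-3.633) = -3.5431
step 3: grad = -3.5431+1 = -2.5431; w = -3.5431 - 0.3·(-2.5431) = -2.78017
step 4: grad = -2.78017+1 = -1.78017; w = -2.78017 - 0.3·(-1.78017) = -2.246119

-2.246119


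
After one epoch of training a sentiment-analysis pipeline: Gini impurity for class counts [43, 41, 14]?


Probabilities: [43/98, 41/98, 14/98] ≈ [0.4388, 0.4184, 0.1429]
Σpᵢ² = (1849 + 1681 + 196)/98² = 3726/9604
Gini = 1 - Σpᵢ² = 1 - 3726/9604 = 0.612

0.612


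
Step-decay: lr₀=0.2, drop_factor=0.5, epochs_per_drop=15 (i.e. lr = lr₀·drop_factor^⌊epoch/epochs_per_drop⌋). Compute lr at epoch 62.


n_drops = ⌊62/15⌋ = 4
lr = 0.2·0.5^4 = 0.2·0.0625 = 0.0125

0.0125


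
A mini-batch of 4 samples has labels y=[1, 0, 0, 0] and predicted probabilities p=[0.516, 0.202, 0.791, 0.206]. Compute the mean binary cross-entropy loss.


L[0] = -ln(0.516) = 0.6616
L[1] = -ln(1-0.202) = -ln(0.798) = 0.2256
L[2] = -ln(1-0.791) = -ln(0.209) = 1.5654
L[3] = -ln(1-0.206) = -ln(0.794) = 0.2307
mean = (0.6616 + 0.2256 + 1.5654 + 0.2307)/4 = 0.6708

0.6708


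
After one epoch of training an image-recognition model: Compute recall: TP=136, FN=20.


Recall = TP/(TP+FN)
= 136/(136+20)
= 136/156 = 87.18%

87.18%


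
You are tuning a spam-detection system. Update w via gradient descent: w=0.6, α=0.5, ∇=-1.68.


w_new = w - α·∇
= 0.6 - 0.5·-1.68
= 0.6 + 0.84
= 1.44

1.44


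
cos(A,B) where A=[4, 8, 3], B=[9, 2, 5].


A·B = 4·9 + 8·2 + 3·5 = 67
‖A‖ = √89 = 9.434, ‖B‖ = √110 = 10.4881
cos = 67/(√89·√110) = 67/√9790 = 0.6771

0.6771


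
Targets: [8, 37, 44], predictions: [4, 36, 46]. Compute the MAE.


Absolute errors: |8-4|=4, |37-36|=1, |44-46|=2
Sum = 7
MAE = 7/3 = 7/3

7/3


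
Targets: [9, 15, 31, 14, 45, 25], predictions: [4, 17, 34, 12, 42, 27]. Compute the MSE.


Squared errors: (9-4)²=25, (15-17)²=4, (31-34)²=9, (14-12)²=4, (45-42)²=9, (25-27)²=4
Sum = 55
MSE = 55/6 = 55/6

55/6


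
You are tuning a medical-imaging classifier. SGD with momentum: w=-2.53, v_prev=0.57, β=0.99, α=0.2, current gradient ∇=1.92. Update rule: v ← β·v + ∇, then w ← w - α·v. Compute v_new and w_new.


v_new = 0.99·0.57 + 1.92 = 0.5643 + 1.92 = 2.4843
w_new = -2.53 - 0.2·2.4843 = -2.53 - 0.49686 = -3.02686

v_new=2.4843, w_new=-3.02686


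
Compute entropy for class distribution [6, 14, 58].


Probabilities: [6/78, 14/78, 58/78] ≈ [0.0769, 0.1795, 0.7436]
H = -((6/78)·log₂(6/78) + (14/78)·log₂(14/78) + (58/78)·log₂(58/78))
  = 1.0473 bits

1.0473 bits


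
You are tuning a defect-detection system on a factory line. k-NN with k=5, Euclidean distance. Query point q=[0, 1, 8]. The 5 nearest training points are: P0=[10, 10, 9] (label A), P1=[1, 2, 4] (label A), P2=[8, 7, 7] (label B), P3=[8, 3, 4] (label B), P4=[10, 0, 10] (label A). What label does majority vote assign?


d(q,P0) = 13.4907  (label A)
d(q,P1) = 4.2426  (label A)
d(q,P2) = 10.0499  (label B)
d(q,P3) = 9.1652  (label B)
d(q,P4) = 10.247  (label A)
Votes: A=3, B=2
Majority → A

A


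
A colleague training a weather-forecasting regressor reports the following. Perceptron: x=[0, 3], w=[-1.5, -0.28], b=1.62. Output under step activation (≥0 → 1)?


z = (0)·(-1.5) + (3)·(-0.28) + 1.62
  = 0.78
step(z) = 1 (z≥0)

1


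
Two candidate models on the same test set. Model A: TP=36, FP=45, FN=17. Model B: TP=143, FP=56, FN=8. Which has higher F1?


Model A: P=36/81=0.4444, R=36/53=0.6792, F1=2PR/(P+R)=2TP/(2TP+FP+FN)=72/134=0.5373
Model B: P=143/199=0.7186, R=143/151=0.947, F1=2PR/(P+R)=2TP/(2TP+FP+FN)=286/350=0.8171
0.5373 < 0.8171 → Model B

Model B


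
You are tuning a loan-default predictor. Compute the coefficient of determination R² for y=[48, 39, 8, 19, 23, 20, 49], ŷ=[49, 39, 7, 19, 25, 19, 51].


ȳ = 29.4286
SS_res = Σ(y-ŷ)² = 11
SS_tot = Σ(y-ȳ)² = 1517.71
R² = 1 - SS_res/SS_tot = 1 - 0.0072 = 0.9928

0.9928


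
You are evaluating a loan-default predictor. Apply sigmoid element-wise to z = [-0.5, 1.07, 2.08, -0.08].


σ(-0.5) = 1/(1+e^0.5) = 0.3775
σ(1.07) = 1/(1+e^-1.07) = 0.7446
σ(2.08) = 1/(1+e^-2.08) = 0.8889
σ(-0.08) = 1/(1+e^0.08) = 0.48
result = [0.3775, 0.7446, 0.8889, 0.48]

[0.3775, 0.7446, 0.8889, 0.48]


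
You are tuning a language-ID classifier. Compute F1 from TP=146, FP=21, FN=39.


Precision = 146/167 = 0.8743
Recall = 146/185 = 0.7892
F1 = 2·P·R/(P+R) = 2·TP/(2·TP+FP+FN) = 292/(292+21+39) = 292/352 = 0.8295

0.8295


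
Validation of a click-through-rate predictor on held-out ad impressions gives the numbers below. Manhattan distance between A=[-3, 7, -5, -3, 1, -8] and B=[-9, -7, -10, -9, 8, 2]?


d = |-3+ 9| + |7+ 7| + |-5+ 10| + |-3+ 9| + |1-8| + |-8-2|
  = 6 + 14 + 5 + 6 + 7 + 10
  = 48

48


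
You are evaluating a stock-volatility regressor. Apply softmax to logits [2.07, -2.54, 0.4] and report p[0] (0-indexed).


Exponentials: e^2.07=7.9248, e^-2.54=0.0789, e^0.4=1.4918
Sum = 9.4955
Softmax = [0.8346, 0.0083, 0.1571]
p[0] = 7.9248/9.4955 = 0.8346

0.8346


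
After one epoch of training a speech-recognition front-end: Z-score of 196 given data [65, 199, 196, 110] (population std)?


μ = 142.5, σ = 57.2647
z = (196 - 142.5)/57.2647 = 0.9343

0.9343


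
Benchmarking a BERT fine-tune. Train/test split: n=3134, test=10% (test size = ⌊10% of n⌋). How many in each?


Test = ⌊3134·10/100⌋ = 313
Train = 3134 - 313 = 2821

Train: 2821, Test: 313


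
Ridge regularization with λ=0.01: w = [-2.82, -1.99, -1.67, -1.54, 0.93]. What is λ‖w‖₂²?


‖w‖₂² = (-2.82)² + (-1.99)² + (-1.67)² + (-1.54)² + (0.93)²
     = 7.9524 + 3.9601 + 2.7889 + 2.3716 + 0.8649
     = 17.9379
λ·‖w‖₂² = 0.01·17.9379 = 0.179379

0.179379


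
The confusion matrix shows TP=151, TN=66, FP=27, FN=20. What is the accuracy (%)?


Accuracy = (TP+TN)/(TP+TN+FP+FN)
= (151+66)/(264)
= 217/264 = 82.2%

82.2%


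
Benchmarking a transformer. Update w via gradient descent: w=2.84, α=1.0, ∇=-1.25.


w_new = w - α·∇
= 2.84 - 1.0·-1.25
= 2.84 + 1.25
= 4.09

4.09


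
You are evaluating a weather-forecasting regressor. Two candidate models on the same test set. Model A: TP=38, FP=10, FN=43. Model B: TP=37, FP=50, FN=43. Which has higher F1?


Model A: P=38/48=0.7917, R=38/81=0.4691, F1=2PR/(P+R)=2TP/(2TP+FP+FN)=76/129=0.5891
Model B: P=37/87=0.4253, R=37/80=0.4625, F1=2PR/(P+R)=2TP/(2TP+FP+FN)=74/167=0.4431
0.5891 > 0.4431 → Model A

Model A


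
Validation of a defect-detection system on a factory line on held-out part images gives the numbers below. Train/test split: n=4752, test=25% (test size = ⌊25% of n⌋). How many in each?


Test = ⌊4752·25/100⌋ = 1188
Train = 4752 - 1188 = 3564

Train: 3564, Test: 1188


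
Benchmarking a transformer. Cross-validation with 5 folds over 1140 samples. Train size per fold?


Fold size = 1140/5 = 228
Training per fold = 1140 - 228 = 912

912


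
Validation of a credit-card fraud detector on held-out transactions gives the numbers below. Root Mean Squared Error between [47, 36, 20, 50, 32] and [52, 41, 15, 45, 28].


MSE = 116/5 = 23.2
RMSE = √(116/5) = 4.8166

4.8166


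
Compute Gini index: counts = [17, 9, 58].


Probabilities: [17/84, 9/84, 58/84] ≈ [0.2024, 0.1071, 0.6905]
Σpᵢ² = (289 + 81 + 3364)/84² = 3734/7056
Gini = 1 - Σpᵢ² = 1 - 3734/7056 = 0.4708

0.4708


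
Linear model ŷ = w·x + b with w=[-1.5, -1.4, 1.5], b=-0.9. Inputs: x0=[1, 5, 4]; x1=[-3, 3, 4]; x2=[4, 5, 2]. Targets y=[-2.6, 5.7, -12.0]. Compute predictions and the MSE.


ŷ0 = (-1.5)·(1) + (-1.4)·(5) + (1.5)·(4) - 0.9 = -3.4
ŷ1 = (-1.5)·(-3) + (-1.4)·(3) + (1.5)·(4) - 0.9 = 5.4
ŷ2 = (-1.5)·(4) + (-1.4)·(5) + (1.5)·(2) - 0.9 = -10.9
errors² = [0.64, 0.09, 1.21]
MSE = 1.9400/3 = 0.6467

0.6467


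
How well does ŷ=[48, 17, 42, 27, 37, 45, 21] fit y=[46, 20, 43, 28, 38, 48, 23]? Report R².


ȳ = 35.1429
SS_res = Σ(y-ŷ)² = 29
SS_tot = Σ(y-ȳ)² = 780.86
R² = 1 - SS_res/SS_tot = 1 - 0.0371 = 0.9629

0.9629


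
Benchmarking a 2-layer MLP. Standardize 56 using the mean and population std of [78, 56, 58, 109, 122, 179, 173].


μ = 110.7143, σ = 47.0796
z = (56 - 110.7143)/47.0796 = -1.1622

-1.1622


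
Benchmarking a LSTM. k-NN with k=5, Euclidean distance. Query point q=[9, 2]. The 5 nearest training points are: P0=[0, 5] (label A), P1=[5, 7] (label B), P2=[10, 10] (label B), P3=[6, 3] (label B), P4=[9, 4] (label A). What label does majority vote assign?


d(q,P0) = 9.4868  (label A)
d(q,P1) = 6.4031  (label B)
d(q,P2) = 8.0623  (label B)
d(q,P3) = 3.1623  (label B)
d(q,P4) = 2.0  (label A)
Votes: A=2, B=3
Majority → B

B


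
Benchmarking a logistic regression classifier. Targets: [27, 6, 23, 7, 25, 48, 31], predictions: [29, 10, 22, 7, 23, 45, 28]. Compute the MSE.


Squared errors: (27-29)²=4, (6-10)²=16, (23-22)²=1, (7-7)²=0, (25-23)²=4, (48-45)²=9, (31-28)²=9
Sum = 43
MSE = 43/7 = 43/7

43/7


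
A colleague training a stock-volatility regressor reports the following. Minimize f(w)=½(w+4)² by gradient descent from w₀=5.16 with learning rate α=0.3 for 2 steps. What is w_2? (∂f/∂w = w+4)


step 1: grad = 5.16+4 = 9.16; w = 5.16 - 0.3·(9.16) = 2.412
step 2: grad = 2.412+4 = 6.412; w = 2.412 - 0.3·(6.412) = 0.4884

0.4884


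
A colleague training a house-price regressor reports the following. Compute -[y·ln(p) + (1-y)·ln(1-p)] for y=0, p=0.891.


BCE = -[y·ln(p) + (1-y)·ln(1-p)]
= -0 - 1·ln(1-0.891)
= -ln(0.109) = 2.2164

2.2164


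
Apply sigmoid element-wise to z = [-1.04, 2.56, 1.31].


σ(-1.04) = 1/(1+e^1.04) = 0.2611
σ(2.56) = 1/(1+e^-2.56) = 0.9282
σ(1.31) = 1/(1+e^-1.31) = 0.7875
result = [0.2611, 0.9282, 0.7875]

[0.2611, 0.9282, 0.7875]


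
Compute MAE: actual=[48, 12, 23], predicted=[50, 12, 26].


Absolute errors: |48-50|=2, |12-12|=0, |23-26|=3
Sum = 5
MAE = 5/3 = 5/3

5/3


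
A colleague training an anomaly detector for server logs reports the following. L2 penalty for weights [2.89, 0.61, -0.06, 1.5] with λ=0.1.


‖w‖₂² = (2.89)² + (0.61)² + (-0.06)² + (1.5)²
     = 8.3521 + 0.3721 + 0.0036 + 2.25
     = 10.9778
λ·‖w‖₂² = 0.1·10.9778 = 1.09778

1.09778


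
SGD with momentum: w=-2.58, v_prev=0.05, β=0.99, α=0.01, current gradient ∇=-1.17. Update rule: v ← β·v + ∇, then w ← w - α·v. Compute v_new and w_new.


v_new = 0.99·0.05 - 1.17 = 0.0495 - 1.17 = -1.1205
w_new = -2.58 - 0.01·-1.1205 = -2.58 + 0.011205 = -2.568795

v_new=-1.1205, w_new=-2.568795


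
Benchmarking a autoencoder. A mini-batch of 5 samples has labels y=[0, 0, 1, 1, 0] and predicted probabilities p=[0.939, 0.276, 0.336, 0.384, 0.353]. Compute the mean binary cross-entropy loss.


L[0] = -ln(1-0.939) = -ln(0.061) = 2.7969
L[1] = -ln(1-0.276) = -ln(0.724) = 0.323
L[2] = -ln(0.336) = 1.0906
L[3] = -ln(0.384) = 0.9571
L[4] = -ln(1-0.353) = -ln(0.647) = 0.4354
mean = (2.7969 + 0.323 + 1.0906 + 0.9571 + 0.4354)/5 = 1.1206

1.1206


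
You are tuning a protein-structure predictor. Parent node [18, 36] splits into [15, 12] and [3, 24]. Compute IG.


Parent = [18, 36], H_parent = 0.9183
H_left = 0.9911 (n=27), H_right = 0.5033 (n=27)
H_children = (27/54)·0.9911 + (27/54)·0.5033 = 0.7472
IG = 0.9183 - 0.7472 = 0.1711

0.1711


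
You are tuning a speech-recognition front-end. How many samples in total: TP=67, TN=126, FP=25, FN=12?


Total = TP + TN + FP + FN
= 67 + 126 + 25 + 12
= 230
(Predicted positive: 92, predicted negative: 138)

230


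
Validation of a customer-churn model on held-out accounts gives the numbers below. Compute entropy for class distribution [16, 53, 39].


Probabilities: [16/108, 53/108, 39/108] ≈ [0.1481, 0.4907, 0.3611]
H = -((16/108)·log₂(16/108) + (53/108)·log₂(53/108) + (39/108)·log₂(39/108))
  = 1.4428 bits

1.4428 bits


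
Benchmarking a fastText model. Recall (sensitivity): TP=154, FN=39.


Recall = TP/(TP+FN)
= 154/(154+39)
= 154/193 = 79.79%

79.79%


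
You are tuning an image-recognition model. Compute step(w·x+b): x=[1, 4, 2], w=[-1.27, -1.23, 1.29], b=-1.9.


z = (1)·(-1.27) + (4)·(-1.23) + (2)·(1.29) - 1.9
  = -5.51
step(z) = 0 (z<0)

0


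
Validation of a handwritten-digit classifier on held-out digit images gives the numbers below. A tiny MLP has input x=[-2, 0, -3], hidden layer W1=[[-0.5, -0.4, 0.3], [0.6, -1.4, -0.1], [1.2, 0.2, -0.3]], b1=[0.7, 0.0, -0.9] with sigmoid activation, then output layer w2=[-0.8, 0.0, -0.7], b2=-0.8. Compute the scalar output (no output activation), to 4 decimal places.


z1[0] = (-0.5)·(-2) + (-0.4)·(0) + (0.3)·(-3) + 0.7 = 0.8
z1[1] = (0.6)·(-2) + (-1.4)·(0) + (-0.1)·(-3) + 0.0 = -0.9
z1[2] = (1.2)·(-2) + (0.2)·(0) + (-0.3)·(-3) - 0.9 = -2.4
h = sigmoid(z1) = [0.69, 0.2891, 0.0832]
output = (-0.8)·(0.69) + (0.0)·(0.2891) + (-0.7)·(0.0832) - 0.8 = -1.4102

-1.4102


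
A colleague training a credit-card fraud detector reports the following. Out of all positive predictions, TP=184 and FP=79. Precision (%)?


Precision = TP/(TP+FP)
= 184/(184+79)
= 184/263 = 69.96%

69.96%


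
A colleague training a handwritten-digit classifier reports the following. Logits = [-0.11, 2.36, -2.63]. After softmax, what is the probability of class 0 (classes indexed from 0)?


Exponentials: e^-0.11=0.8958, e^2.36=10.591, e^-2.63=0.0721
Sum = 11.5589
Softmax = [0.0775, 0.9163, 0.0062]
p[0] = 0.8958/11.5589 = 0.0775

0.0775


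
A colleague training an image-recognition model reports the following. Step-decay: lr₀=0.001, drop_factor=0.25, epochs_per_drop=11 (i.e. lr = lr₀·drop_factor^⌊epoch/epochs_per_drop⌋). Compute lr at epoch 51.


n_drops = ⌊51/11⌋ = 4
lr = 0.001·0.25^4 = 0.001·0.00390625 = 0.00000390625

0.00000390625


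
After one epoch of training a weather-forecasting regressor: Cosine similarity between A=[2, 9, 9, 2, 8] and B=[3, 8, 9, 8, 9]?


A·B = 2·3 + 9·8 + 9·9 + 2·8 + 8·9 = 247
‖A‖ = √234 = 15.2971, ‖B‖ = √299 = 17.2916
cos = 247/(√234·√299) = 247/√69966 = 0.9338

0.9338


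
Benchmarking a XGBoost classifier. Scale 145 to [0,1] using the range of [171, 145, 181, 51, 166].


min=51, max=181
(145-51)/(181-51) = 94/130 = 0.7231

0.7231


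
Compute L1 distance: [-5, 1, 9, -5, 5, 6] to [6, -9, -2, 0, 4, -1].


d = |-5-6| + |1+ 9| + |9+ 2| + |-5-0| + |5-4| + |6+ 1|
  = 11 + 10 + 11 + 5 + 1 + 7
  = 45

45


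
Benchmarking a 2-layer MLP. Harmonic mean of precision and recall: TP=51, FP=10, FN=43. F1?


Precision = 51/61 = 0.8361
Recall = 51/94 = 0.5426
F1 = 2·P·R/(P+R) = 2·TP/(2·TP+FP+FN) = 102/(102+10+43) = 102/155 = 0.6581

0.6581


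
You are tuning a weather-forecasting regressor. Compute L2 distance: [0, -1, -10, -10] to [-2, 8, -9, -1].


d = √((0+ 2)² + (-1-8)² + (-10+ 9)² + (-10+ 1)²)
  = √(4 + 81 + 1 + 81)
  = √167 = 12.9228

12.9228


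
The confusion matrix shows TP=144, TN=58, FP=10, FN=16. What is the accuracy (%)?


Accuracy = (TP+TN)/(TP+TN+FP+FN)
= (144+58)/(228)
= 202/228 = 88.6%

88.6%


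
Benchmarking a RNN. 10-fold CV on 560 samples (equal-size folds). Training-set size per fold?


Fold size = 560/10 = 56
Training per fold = 560 - 56 = 504

504


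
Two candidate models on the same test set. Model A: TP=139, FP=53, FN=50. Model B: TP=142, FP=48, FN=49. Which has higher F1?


Model A: P=139/192=0.724, R=139/189=0.7354, F1=2PR/(P+R)=2TP/(2TP+FP+FN)=278/381=0.7297
Model B: P=142/190=0.7474, R=142/191=0.7435, F1=2PR/(P+R)=2TP/(2TP+FP+FN)=284/381=0.7454
0.7297 < 0.7454 → Model B

Model B


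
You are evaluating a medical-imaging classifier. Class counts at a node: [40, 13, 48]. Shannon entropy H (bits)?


Probabilities: [40/101, 13/101, 48/101] ≈ [0.396, 0.1287, 0.4752]
H = -((40/101)·log₂(40/101) + (13/101)·log₂(13/101) + (48/101)·log₂(48/101))
  = 1.42 bits

1.42 bits


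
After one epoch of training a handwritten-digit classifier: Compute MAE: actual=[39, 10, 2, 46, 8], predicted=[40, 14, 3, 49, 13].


Absolute errors: |39-40|=1, |10-14|=4, |2-3|=1, |46-49|=3, |8-13|=5
Sum = 14
MAE = 14/5 = 14/5

14/5


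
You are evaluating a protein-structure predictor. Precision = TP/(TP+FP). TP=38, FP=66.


Precision = TP/(TP+FP)
= 38/(38+66)
= 38/104 = 36.54%

36.54%


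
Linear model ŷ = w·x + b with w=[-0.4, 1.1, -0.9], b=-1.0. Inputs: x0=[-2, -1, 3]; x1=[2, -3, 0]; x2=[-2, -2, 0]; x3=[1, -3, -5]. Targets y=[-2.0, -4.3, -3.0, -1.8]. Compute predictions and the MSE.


ŷ0 = (-0.4)·(-2) + (1.1)·(-1) + (-0.9)·(3) - 1.0 = -4.0
ŷ1 = (-0.4)·(2) + (1.1)·(-3) + (-0.9)·(0) - 1.0 = -5.1
ŷ2 = (-0.4)·(-2) + (1.1)·(-2) + (-0.9)·(0) - 1.0 = -2.4
ŷ3 = (-0.4)·(1) + (1.1)·(-3) + (-0.9)·(-5) - 1.0 = -0.2
errors² = [4.0, 0.64, 0.36, 2.56]
MSE = 7.5600/4 = 1.89

1.89


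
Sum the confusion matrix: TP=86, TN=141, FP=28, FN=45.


Total = TP + TN + FP + FN
= 86 + 141 + 28 + 45
= 300
(Predicted positive: 114, predicted negative: 186)

300


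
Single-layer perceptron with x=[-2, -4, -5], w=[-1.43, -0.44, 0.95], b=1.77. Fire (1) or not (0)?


z = (-2)·(-1.43) + (-4)·(-0.44) + (-5)·(0.95) + 1.77
  = 1.64
step(z) = 1 (z≥0)

1


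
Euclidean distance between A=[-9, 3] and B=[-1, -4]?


d = √((-9+ 1)² + (3+ 4)²)
  = √(64 + 49)
  = √113 = 10.6301

10.6301


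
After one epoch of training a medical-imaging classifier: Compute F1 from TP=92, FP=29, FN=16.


Precision = 92/121 = 0.7603
Recall = 92/108 = 0.8519
F1 = 2·P·R/(P+R) = 2·TP/(2·TP+FP+FN) = 184/(184+29+16) = 184/229 = 0.8035

0.8035


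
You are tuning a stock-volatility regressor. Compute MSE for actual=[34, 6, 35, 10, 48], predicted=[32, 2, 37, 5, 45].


Squared errors: (34-32)²=4, (6-2)²=16, (35-37)²=4, (10-5)²=25, (48-45)²=9
Sum = 58
MSE = 58/5 = 58/5

58/5


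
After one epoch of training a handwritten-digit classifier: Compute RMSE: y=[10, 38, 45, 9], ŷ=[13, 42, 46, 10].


MSE = 27/4 = 6.75
RMSE = √(27/4) = 2.5981

2.5981


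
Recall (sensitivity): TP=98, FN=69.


Recall = TP/(TP+FN)
= 98/(98+69)
= 98/167 = 58.68%

58.68%


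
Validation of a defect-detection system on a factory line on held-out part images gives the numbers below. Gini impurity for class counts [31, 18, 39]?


Probabilities: [31/88, 18/88, 39/88] ≈ [0.3523, 0.2045, 0.4432]
Σpᵢ² = (961 + 324 + 1521)/88² = 2806/7744
Gini = 1 - Σpᵢ² = 1 - 2806/7744 = 0.6377

0.6377


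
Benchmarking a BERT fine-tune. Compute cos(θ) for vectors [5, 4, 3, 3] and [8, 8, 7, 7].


A·B = 5·8 + 4·8 + 3·7 + 3·7 = 114
‖A‖ = √59 = 7.6811, ‖B‖ = √226 = 15.0333
cos = 114/(√59·√226) = 114/√13334 = 0.9872

0.9872


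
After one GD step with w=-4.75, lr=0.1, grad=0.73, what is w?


w_new = w - α·∇
= -4.75 - 0.1·0.73
= -4.75 - 0.073
= -4.823

-4.823


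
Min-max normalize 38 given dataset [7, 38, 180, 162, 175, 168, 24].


min=7, max=180
(38-7)/(180-7) = 31/173 = 0.1792

0.1792


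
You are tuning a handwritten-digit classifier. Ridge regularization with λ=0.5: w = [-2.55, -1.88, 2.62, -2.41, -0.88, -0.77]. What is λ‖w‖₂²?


‖w‖₂² = (-2.55)² + (-1.88)² + (2.62)² + (-2.41)² + (-0.88)² + (-0.77)²
     = 6.5025 + 3.5344 + 6.8644 + 5.8081 + 0.7744 + 0.5929
     = 24.0767
λ·‖w‖₂² = 0.5·24.0767 = 12.03835

12.03835


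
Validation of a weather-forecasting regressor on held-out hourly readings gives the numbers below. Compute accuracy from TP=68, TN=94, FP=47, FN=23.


Accuracy = (TP+TN)/(TP+TN+FP+FN)
= (68+94)/(232)
= 162/232 = 69.83%

69.83%


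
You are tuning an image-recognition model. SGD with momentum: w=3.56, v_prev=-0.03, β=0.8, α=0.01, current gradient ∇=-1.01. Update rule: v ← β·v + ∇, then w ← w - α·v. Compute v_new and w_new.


v_new = 0.8·-0.03 - 1.01 = -0.024 - 1.01 = -1.034
w_new = 3.56 - 0.01·-1.034 = 3.56 + 0.01034 = 3.57034

v_new=-1.034, w_new=3.57034


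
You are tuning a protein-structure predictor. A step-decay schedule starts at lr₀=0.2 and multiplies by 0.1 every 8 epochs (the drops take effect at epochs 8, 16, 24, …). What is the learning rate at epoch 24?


n_drops = ⌊24/8⌋ = 3
lr = 0.2·0.1^3 = 0.2·0.001 = 0.0002

0.0002


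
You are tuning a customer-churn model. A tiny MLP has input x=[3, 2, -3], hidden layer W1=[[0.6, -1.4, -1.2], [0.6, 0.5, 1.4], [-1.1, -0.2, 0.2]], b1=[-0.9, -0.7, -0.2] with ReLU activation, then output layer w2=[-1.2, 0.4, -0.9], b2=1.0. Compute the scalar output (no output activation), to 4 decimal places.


z1[0] = (0.6)·(3) + (-1.4)·(2) + (-1.2)·(-3) - 0.9 = 1.7
z1[1] = (0.6)·(3) + (0.5)·(2) + (1.4)·(-3) - 0.7 = -2.1
z1[2] = (-1.1)·(3) + (-0.2)·(2) + (0.2)·(-3) - 0.2 = -4.5
h = ReLU(z1) = [1.7, 0.0, 0.0]
output = (-1.2)·(1.7) + (0.4)·(0.0) + (-0.9)·(0.0) + 1.0 = -1.04

-1.04


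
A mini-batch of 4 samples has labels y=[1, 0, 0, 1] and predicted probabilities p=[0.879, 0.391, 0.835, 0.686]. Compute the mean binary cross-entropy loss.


L[0] = -ln(0.879) = 0.129
L[1] = -ln(1-0.391) = -ln(0.609) = 0.4959
L[2] = -ln(1-0.835) = -ln(0.165) = 1.8018
L[3] = -ln(0.686) = 0.3769
mean = (0.129 + 0.4959 + 1.8018 + 0.3769)/4 = 0.7009

0.7009


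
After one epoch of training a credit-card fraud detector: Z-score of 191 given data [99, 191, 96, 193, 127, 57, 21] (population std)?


μ = 112, σ = 59.4715
z = (191 - 112)/59.4715 = 1.3284

1.3284


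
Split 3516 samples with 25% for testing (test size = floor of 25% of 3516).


Test = ⌊3516·25/100⌋ = 879
Train = 3516 - 879 = 2637

Train: 2637, Test: 879


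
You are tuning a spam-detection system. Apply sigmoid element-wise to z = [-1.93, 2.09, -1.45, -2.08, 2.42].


σ(-1.93) = 1/(1+e^1.93) = 0.1268
σ(2.09) = 1/(1+e^-2.09) = 0.8899
σ(-1.45) = 1/(1+e^1.45) = 0.19
σ(-2.08) = 1/(1+e^2.08) = 0.1111
σ(2.42) = 1/(1+e^-2.42) = 0.9183
result = [0.1268, 0.8899, 0.19, 0.1111, 0.9183]

[0.1268, 0.8899, 0.19, 0.1111, 0.9183]


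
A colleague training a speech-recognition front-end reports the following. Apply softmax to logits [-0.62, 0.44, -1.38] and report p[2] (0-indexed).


Exponentials: e^-0.62=0.5379, e^0.44=1.5527, e^-1.38=0.2516
Sum = 2.3422
Softmax = [0.2297, 0.6629, 0.1074]
p[2] = 0.2516/2.3422 = 0.1074

0.1074


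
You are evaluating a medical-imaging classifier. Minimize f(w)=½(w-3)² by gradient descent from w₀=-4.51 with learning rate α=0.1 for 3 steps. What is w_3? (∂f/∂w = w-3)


step 1: grad = -4.51-3 = -7.51; w = -4.51 - 0.1·(-7.51) = -3.759
step 2: grad = -3.759-3 = -6.759; w = -3.759 - 0.1·(-6.759) = -3.0831
step 3: grad = -3.0831-3 = -6.0831; w = -3.0831 - 0.1·(-6.0831) = -2.47479

-2.47479


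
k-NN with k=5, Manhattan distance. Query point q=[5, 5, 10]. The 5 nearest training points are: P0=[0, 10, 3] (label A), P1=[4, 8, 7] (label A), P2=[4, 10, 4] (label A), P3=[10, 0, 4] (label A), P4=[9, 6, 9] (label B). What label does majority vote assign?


d(q,P0) = 17  (label A)
d(q,P1) = 7  (label A)
d(q,P2) = 12  (label A)
d(q,P3) = 16  (label A)
d(q,P4) = 6  (label B)
Votes: A=4, B=1
Majority → A

A


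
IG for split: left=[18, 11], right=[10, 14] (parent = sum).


Parent = [28, 25], H_parent = 0.9977
H_left = 0.9576 (n=29), H_right = 0.9799 (n=24)
H_children = (29/53)·0.9576 + (24/53)·0.9799 = 0.9677
IG = 0.9977 - 0.9677 = 0.03

0.03


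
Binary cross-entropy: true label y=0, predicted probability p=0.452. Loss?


BCE = -[y·ln(p) + (1-y)·ln(1-p)]
= -0 - 1·ln(1-0.452)
= -ln(0.548) = 0.6015

0.6015


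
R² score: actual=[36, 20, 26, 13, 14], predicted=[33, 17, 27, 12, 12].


ȳ = 21.8
SS_res = Σ(y-ŷ)² = 24
SS_tot = Σ(y-ȳ)² = 360.8
R² = 1 - SS_res/SS_tot = 1 - 0.0665 = 0.9335

0.9335


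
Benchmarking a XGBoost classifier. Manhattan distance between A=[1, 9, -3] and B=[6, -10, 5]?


d = |1-6| + |9+ 10| + |-3-5|
  = 5 + 19 + 8
  = 32

32


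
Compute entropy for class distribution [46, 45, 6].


Probabilities: [46/97, 45/97, 6/97] ≈ [0.4742, 0.4639, 0.0619]
H = -((46/97)·log₂(46/97) + (45/97)·log₂(45/97) + (6/97)·log₂(6/97))
  = 1.2728 bits

1.2728 bits


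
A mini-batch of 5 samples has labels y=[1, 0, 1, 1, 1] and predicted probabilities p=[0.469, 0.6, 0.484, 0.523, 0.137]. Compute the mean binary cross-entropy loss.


L[0] = -ln(0.469) = 0.7572
L[1] = -ln(1-0.6) = -ln(0.4) = 0.9163
L[2] = -ln(0.484) = 0.7257
L[3] = -ln(0.523) = 0.6482
L[4] = -ln(0.137) = 1.9878
mean = (0.7572 + 0.9163 + 0.7257 + 0.6482 + 1.9878)/5 = 1.007

1.007


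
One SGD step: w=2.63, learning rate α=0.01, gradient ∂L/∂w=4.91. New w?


w_new = w - α·∇
= 2.63 - 0.01·4.91
= 2.63 - 0.0491
= 2.5809

2.5809


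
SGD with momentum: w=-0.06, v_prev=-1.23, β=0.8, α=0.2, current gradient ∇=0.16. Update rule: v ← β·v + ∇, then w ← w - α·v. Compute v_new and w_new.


v_new = 0.8·-1.23 + 0.16 = -0.984 + 0.16 = -0.824
w_new = -0.06 - 0.2·-0.824 = -0.06 + 0.1648 = 0.1048

v_new=-0.824, w_new=0.1048


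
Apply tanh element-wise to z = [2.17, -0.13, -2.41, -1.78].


tanh(2.17) = 0.9743
tanh(-0.13) = -0.1293
tanh(-2.41) = -0.984
tanh(-1.78) = -0.9447
result = [0.9743, -0.1293, -0.984, -0.9447]

[0.9743, -0.1293, -0.984, -0.9447]


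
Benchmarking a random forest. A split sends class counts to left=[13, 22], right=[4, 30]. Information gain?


Parent = [17, 52], H_parent = 0.8055
H_left = 0.9518 (n=35), H_right = 0.5226 (n=34)
H_children = (35/69)·0.9518 + (34/69)·0.5226 = 0.7403
IG = 0.8055 - 0.7403 = 0.0652

0.0652


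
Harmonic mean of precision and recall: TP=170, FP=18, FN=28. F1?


Precision = 170/188 = 0.9043
Recall = 170/198 = 0.8586
F1 = 2·P·R/(P+R) = 2·TP/(2·TP+FP+FN) = 340/(340+18+28) = 340/386 = 0.8808

0.8808


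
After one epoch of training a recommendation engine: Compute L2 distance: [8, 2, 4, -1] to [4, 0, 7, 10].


d = √((8-4)² + (2-0)² + (4-7)² + (-1-10)²)
  = √(16 + 4 + 9 + 121)
  = √150 = 12.2474

12.2474


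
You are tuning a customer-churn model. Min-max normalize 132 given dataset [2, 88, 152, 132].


min=2, max=152
(132-2)/(152-2) = 130/150 = 0.8667

0.8667


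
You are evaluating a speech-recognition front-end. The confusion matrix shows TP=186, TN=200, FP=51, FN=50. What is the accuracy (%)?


Accuracy = (TP+TN)/(TP+TN+FP+FN)
= (186+200)/(487)
= 386/487 = 79.26%

79.26%


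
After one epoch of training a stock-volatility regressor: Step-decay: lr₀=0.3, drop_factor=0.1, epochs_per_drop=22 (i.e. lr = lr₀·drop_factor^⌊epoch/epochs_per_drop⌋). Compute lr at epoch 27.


n_drops = ⌊27/22⌋ = 1
lr = 0.3·0.1^1 = 0.3·0.1 = 0.03

0.03


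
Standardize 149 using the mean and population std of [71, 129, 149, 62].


μ = 102.75, σ = 37.07
z = (149 - 102.75)/37.07 = 1.2476

1.2476


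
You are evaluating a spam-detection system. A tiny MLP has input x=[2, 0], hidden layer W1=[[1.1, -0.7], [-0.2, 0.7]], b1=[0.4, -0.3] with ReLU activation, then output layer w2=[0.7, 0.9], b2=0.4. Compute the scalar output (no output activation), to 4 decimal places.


z1[0] = (1.1)·(2) + (-0.7)·(0) + 0.4 = 2.6
z1[1] = (-0.2)·(2) + (0.7)·(0) - 0.3 = -0.7
h = ReLU(z1) = [2.6, 0.0]
output = (0.7)·(2.6) + (0.9)·(0.0) + 0.4 = 2.22

2.22


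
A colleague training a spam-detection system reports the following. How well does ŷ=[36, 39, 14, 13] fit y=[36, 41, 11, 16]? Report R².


ȳ = 26
SS_res = Σ(y-ŷ)² = 22
SS_tot = Σ(y-ȳ)² = 650
R² = 1 - SS_res/SS_tot = 1 - 0.0338 = 0.9662

0.9662


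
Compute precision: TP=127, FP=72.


Precision = TP/(TP+FP)
= 127/(127+72)
= 127/199 = 63.82%

63.82%


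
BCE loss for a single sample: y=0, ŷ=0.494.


BCE = -[y·ln(p) + (1-y)·ln(1-p)]
= -0 - 1·ln(1-0.494)
= -ln(0.506) = 0.6812

0.6812


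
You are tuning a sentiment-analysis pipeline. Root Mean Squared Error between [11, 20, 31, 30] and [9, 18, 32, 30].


MSE = 9/4 = 2.25
RMSE = √(9/4) = 1.5

1.5


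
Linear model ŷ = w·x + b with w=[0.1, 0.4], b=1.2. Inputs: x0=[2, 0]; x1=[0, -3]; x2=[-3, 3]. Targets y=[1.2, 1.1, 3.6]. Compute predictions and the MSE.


ŷ0 = (0.1)·(2) + (0.4)·(0) + 1.2 = 1.4
ŷ1 = (0.1)·(0) + (0.4)·(-3) + 1.2 = -0.0
ŷ2 = (0.1)·(-3) + (0.4)·(3) + 1.2 = 2.1
errors² = [0.04, 1.21, 2.25]
MSE = 3.5000/3 = 1.1667

1.1667


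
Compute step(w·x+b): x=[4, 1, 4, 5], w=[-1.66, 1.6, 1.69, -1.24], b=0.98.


z = (4)·(-1.66) + (1)·(1.6) + (4)·(1.69) + (5)·(-1.24) + 0.98
  = -3.5
step(z) = 0 (z<0)

0


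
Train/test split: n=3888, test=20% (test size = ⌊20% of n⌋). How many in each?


Test = ⌊3888·20/100⌋ = 777
Train = 3888 - 777 = 3111

Train: 3111, Test: 777


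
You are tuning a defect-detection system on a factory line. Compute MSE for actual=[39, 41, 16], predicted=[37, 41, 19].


Squared errors: (39-37)²=4, (41-41)²=0, (16-19)²=9
Sum = 13
MSE = 13/3 = 13/3

13/3


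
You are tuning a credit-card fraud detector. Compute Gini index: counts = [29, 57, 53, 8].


Probabilities: [29/147, 57/147, 53/147, 8/147] ≈ [0.1973, 0.3878, 0.3605, 0.0544]
Σpᵢ² = (841 + 3249 + 2809 + 64)/147² = 6963/21609
Gini = 1 - Σpᵢ² = 1 - 6963/21609 = 0.6778

0.6778


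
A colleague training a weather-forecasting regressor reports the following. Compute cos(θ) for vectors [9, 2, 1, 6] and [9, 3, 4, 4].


A·B = 9·9 + 2·3 + 1·4 + 6·4 = 115
‖A‖ = √122 = 11.0454, ‖B‖ = √122 = 11.0454
cos = 115/(√122·√122) = 115/√14884 = 0.9426

0.9426


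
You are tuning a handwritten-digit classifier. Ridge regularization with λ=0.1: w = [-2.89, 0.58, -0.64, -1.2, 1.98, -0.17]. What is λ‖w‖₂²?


‖w‖₂² = (-2.89)² + (0.58)² + (-0.64)² + (-1.2)² + (1.98)² + (-0.17)²
     = 8.3521 + 0.3364 + 0.4096 + 1.44 + 3.9204 + 0.0289
     = 14.4874
λ·‖w‖₂² = 0.1·14.4874 = 1.44874

1.44874


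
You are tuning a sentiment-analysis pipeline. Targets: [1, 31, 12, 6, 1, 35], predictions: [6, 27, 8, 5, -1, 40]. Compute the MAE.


Absolute errors: |1-6|=5, |31-27|=4, |12-8|=4, |6-5|=1, |1+ 1|=2, |35-40|=5
Sum = 21
MAE = 21/6 = 7/2

7/2


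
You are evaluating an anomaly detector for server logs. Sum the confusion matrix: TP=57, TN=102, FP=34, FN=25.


Total = TP + TN + FP + FN
= 57 + 102 + 34 + 25
= 218
(Predicted positive: 91, predicted negative: 127)

218
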